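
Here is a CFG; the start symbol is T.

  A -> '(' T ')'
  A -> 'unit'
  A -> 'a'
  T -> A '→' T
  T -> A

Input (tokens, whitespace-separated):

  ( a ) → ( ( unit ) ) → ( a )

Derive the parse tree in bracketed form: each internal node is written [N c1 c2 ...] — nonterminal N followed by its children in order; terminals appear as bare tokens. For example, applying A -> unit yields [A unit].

T
A → T
( T ) → T
( A ) → T
( a ) → T
( a ) → A → T
( a ) → ( T ) → T
( a ) → ( A ) → T
( a ) → ( ( T ) ) → T
( a ) → ( ( A ) ) → T
( a ) → ( ( unit ) ) → T
( a ) → ( ( unit ) ) → A
( a ) → ( ( unit ) ) → ( T )
( a ) → ( ( unit ) ) → ( A )
( a ) → ( ( unit ) ) → ( a )

[T [A ( [T [A a]] )] → [T [A ( [T [A ( [T [A unit]] )]] )] → [T [A ( [T [A a]] )]]]]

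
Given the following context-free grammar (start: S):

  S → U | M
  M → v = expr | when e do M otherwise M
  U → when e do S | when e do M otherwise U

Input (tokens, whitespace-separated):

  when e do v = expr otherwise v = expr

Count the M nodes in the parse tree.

[S [M when e do [M v = expr] otherwise [M v = expr]]]

3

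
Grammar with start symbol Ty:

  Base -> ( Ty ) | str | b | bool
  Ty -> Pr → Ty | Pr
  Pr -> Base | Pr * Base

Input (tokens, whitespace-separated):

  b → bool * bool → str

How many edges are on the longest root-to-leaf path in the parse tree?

5

[Ty [Pr [Base b]] → [Ty [Pr [Pr [Base bool]] * [Base bool]] → [Ty [Pr [Base str]]]]]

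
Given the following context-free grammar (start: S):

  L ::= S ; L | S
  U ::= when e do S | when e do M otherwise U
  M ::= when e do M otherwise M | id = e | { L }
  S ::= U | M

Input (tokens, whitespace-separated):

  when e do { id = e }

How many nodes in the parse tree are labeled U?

[S [U when e do [S [M { [L [S [M id = e]]] }]]]]

1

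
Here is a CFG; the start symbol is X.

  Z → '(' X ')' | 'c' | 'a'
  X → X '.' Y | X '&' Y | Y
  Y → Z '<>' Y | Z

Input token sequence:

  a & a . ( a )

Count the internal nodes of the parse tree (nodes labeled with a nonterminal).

12

[X [X [X [Y [Z a]]] & [Y [Z a]]] . [Y [Z ( [X [Y [Z a]]] )]]]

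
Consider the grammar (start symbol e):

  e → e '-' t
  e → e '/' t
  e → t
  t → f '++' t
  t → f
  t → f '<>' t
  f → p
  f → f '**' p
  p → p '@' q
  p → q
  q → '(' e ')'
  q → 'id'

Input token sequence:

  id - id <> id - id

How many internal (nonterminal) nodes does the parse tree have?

19

[e [e [e [t [f [p [q id]]]]] - [t [f [p [q id]]] <> [t [f [p [q id]]]]]] - [t [f [p [q id]]]]]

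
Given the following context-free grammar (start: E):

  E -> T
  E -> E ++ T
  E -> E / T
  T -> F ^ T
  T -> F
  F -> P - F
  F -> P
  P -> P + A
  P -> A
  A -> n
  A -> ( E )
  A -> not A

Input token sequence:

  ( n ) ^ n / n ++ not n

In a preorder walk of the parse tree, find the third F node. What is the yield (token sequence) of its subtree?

[E [E [E [T [F [P [A ( [E [T [F [P [A n]]]]] )]]] ^ [T [F [P [A n]]]]]] / [T [F [P [A n]]]]] ++ [T [F [P [A not [A n]]]]]]

n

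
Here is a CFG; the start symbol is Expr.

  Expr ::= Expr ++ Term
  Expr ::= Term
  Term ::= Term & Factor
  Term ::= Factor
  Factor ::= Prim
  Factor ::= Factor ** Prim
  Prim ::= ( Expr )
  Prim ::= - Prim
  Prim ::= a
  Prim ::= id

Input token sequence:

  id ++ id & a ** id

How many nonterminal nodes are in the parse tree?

[Expr [Expr [Term [Factor [Prim id]]]] ++ [Term [Term [Factor [Prim id]]] & [Factor [Factor [Prim a]] ** [Prim id]]]]

13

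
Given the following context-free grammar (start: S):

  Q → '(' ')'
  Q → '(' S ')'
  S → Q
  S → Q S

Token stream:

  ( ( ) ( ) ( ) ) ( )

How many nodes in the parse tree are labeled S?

[S [Q ( [S [Q ( )] [S [Q ( )] [S [Q ( )]]]] )] [S [Q ( )]]]

5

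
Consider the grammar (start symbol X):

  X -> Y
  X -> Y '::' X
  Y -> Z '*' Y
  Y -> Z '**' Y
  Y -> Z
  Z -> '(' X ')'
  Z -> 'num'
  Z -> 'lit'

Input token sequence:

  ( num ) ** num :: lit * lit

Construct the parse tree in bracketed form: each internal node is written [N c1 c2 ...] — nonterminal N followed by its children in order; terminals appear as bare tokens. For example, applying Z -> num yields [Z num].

X
Y :: X
Z ** Y :: X
( X ) ** Y :: X
( Y ) ** Y :: X
( Z ) ** Y :: X
( num ) ** Y :: X
( num ) ** Z :: X
( num ) ** num :: X
( num ) ** num :: Y
( num ) ** num :: Z * Y
( num ) ** num :: lit * Y
( num ) ** num :: lit * Z
( num ) ** num :: lit * lit

[X [Y [Z ( [X [Y [Z num]]] )] ** [Y [Z num]]] :: [X [Y [Z lit] * [Y [Z lit]]]]]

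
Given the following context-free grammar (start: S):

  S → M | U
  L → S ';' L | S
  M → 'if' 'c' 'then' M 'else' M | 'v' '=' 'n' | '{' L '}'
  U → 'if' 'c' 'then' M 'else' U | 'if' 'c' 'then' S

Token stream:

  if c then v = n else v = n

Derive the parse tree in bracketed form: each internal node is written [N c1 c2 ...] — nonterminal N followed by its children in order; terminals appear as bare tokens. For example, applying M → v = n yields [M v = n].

S
M
if c then M else M
if c then v = n else M
if c then v = n else v = n

[S [M if c then [M v = n] else [M v = n]]]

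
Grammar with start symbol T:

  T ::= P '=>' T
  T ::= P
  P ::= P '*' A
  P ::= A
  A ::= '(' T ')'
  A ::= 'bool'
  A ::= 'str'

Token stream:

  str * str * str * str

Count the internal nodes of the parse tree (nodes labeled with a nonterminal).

9

[T [P [P [P [P [A str]] * [A str]] * [A str]] * [A str]]]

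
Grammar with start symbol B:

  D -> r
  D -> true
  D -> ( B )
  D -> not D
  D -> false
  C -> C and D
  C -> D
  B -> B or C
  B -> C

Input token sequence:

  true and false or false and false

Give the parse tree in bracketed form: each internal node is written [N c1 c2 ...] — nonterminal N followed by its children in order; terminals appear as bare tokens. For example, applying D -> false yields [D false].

[B [B [C [C [D true]] and [D false]]] or [C [C [D false]] and [D false]]]

B
B or C
C or C
C and D or C
D and D or C
true and D or C
true and false or C
true and false or C and D
true and false or D and D
true and false or false and D
true and false or false and false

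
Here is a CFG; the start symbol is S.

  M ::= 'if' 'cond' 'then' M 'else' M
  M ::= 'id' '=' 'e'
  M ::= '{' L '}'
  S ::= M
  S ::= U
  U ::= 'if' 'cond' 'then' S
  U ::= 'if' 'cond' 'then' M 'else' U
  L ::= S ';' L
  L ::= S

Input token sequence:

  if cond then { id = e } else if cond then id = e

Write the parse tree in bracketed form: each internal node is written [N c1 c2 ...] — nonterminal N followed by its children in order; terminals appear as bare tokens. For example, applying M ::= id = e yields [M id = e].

S
U
if cond then M else U
if cond then { L } else U
if cond then { S } else U
if cond then { M } else U
if cond then { id = e } else U
if cond then { id = e } else if cond then S
if cond then { id = e } else if cond then M
if cond then { id = e } else if cond then id = e

[S [U if cond then [M { [L [S [M id = e]]] }] else [U if cond then [S [M id = e]]]]]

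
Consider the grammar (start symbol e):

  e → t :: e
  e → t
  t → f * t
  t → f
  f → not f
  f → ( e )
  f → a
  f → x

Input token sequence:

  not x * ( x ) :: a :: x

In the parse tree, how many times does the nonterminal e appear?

[e [t [f not [f x]] * [t [f ( [e [t [f x]]] )]]] :: [e [t [f a]] :: [e [t [f x]]]]]

4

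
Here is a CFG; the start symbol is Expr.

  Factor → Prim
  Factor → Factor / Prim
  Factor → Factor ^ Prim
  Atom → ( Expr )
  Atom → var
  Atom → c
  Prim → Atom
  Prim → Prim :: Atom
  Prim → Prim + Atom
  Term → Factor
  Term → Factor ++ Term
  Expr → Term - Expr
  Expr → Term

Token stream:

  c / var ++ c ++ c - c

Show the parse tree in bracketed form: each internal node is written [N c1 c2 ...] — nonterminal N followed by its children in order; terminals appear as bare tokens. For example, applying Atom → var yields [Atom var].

[Expr [Term [Factor [Factor [Prim [Atom c]]] / [Prim [Atom var]]] ++ [Term [Factor [Prim [Atom c]]] ++ [Term [Factor [Prim [Atom c]]]]]] - [Expr [Term [Factor [Prim [Atom c]]]]]]

Expr
Term - Expr
Factor ++ Term - Expr
Factor / Prim ++ Term - Expr
Prim / Prim ++ Term - Expr
Atom / Prim ++ Term - Expr
c / Prim ++ Term - Expr
c / Atom ++ Term - Expr
c / var ++ Term - Expr
c / var ++ Factor ++ Term - Expr
c / var ++ Prim ++ Term - Expr
c / var ++ Atom ++ Term - Expr
c / var ++ c ++ Term - Expr
c / var ++ c ++ Factor - Expr
c / var ++ c ++ Prim - Expr
c / var ++ c ++ Atom - Expr
c / var ++ c ++ c - Expr
c / var ++ c ++ c - Term
c / var ++ c ++ c - Factor
c / var ++ c ++ c - Prim
c / var ++ c ++ c - Atom
c / var ++ c ++ c - c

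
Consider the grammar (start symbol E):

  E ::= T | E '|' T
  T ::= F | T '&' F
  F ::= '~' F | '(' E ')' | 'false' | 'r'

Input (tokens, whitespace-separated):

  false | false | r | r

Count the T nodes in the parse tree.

4

[E [E [E [E [T [F false]]] | [T [F false]]] | [T [F r]]] | [T [F r]]]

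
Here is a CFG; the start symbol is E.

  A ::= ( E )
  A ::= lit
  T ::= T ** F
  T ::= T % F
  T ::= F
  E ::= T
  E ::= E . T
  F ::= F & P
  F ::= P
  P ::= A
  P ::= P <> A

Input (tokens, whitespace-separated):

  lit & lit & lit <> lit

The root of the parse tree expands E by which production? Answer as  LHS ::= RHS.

[E [T [F [F [F [P [A lit]]] & [P [A lit]]] & [P [P [A lit]] <> [A lit]]]]]

E ::= T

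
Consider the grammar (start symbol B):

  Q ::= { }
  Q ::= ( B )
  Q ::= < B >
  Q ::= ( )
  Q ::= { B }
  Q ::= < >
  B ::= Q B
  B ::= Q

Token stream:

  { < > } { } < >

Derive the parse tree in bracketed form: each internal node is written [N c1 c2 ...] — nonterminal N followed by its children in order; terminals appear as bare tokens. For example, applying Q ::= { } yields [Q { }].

B
Q B
{ B } B
{ Q } B
{ < > } B
{ < > } Q B
{ < > } { } B
{ < > } { } Q
{ < > } { } < >

[B [Q { [B [Q < >]] }] [B [Q { }] [B [Q < >]]]]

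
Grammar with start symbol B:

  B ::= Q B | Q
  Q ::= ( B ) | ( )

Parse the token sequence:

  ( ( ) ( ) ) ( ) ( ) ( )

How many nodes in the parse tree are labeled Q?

[B [Q ( [B [Q ( )] [B [Q ( )]]] )] [B [Q ( )] [B [Q ( )] [B [Q ( )]]]]]

6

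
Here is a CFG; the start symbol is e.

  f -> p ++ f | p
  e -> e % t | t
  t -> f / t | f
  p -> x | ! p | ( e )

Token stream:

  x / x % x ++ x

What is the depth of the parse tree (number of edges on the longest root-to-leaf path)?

[e [e [t [f [p x]] / [t [f [p x]]]]] % [t [f [p x] ++ [f [p x]]]]]

6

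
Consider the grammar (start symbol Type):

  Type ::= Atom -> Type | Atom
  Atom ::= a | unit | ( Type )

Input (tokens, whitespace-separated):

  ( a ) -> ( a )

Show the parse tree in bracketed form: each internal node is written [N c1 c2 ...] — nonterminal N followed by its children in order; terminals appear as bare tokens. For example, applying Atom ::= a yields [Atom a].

Type
Atom -> Type
( Type ) -> Type
( Atom ) -> Type
( a ) -> Type
( a ) -> Atom
( a ) -> ( Type )
( a ) -> ( Atom )
( a ) -> ( a )

[Type [Atom ( [Type [Atom a]] )] -> [Type [Atom ( [Type [Atom a]] )]]]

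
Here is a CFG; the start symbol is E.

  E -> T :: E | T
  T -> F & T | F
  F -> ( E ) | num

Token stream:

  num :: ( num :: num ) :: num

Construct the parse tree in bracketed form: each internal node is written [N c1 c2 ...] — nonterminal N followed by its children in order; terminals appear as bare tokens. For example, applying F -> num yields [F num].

E
T :: E
F :: E
num :: E
num :: T :: E
num :: F :: E
num :: ( E ) :: E
num :: ( T :: E ) :: E
num :: ( F :: E ) :: E
num :: ( num :: E ) :: E
num :: ( num :: T ) :: E
num :: ( num :: F ) :: E
num :: ( num :: num ) :: E
num :: ( num :: num ) :: T
num :: ( num :: num ) :: F
num :: ( num :: num ) :: num

[E [T [F num]] :: [E [T [F ( [E [T [F num]] :: [E [T [F num]]]] )]] :: [E [T [F num]]]]]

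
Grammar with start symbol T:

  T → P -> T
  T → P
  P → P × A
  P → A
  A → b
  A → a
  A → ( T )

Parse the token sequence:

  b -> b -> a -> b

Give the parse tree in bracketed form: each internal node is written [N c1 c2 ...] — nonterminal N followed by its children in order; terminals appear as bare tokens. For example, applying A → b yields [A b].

T
P -> T
A -> T
b -> T
b -> P -> T
b -> A -> T
b -> b -> T
b -> b -> P -> T
b -> b -> A -> T
b -> b -> a -> T
b -> b -> a -> P
b -> b -> a -> A
b -> b -> a -> b

[T [P [A b]] -> [T [P [A b]] -> [T [P [A a]] -> [T [P [A b]]]]]]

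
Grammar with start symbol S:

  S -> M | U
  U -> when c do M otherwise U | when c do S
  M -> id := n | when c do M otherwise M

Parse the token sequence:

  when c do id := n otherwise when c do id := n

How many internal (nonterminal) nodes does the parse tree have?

6

[S [U when c do [M id := n] otherwise [U when c do [S [M id := n]]]]]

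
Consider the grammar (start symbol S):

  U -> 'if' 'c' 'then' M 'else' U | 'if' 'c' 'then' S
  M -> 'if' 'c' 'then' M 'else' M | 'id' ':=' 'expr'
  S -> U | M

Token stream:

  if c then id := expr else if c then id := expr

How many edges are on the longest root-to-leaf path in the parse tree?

5

[S [U if c then [M id := expr] else [U if c then [S [M id := expr]]]]]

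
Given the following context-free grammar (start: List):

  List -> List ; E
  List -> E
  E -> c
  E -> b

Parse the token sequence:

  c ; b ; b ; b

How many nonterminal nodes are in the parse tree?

8

[List [List [List [List [E c]] ; [E b]] ; [E b]] ; [E b]]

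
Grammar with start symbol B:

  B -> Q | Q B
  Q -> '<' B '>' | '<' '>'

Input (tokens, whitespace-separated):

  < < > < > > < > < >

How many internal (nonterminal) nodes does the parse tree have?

[B [Q < [B [Q < >] [B [Q < >]]] >] [B [Q < >] [B [Q < >]]]]

10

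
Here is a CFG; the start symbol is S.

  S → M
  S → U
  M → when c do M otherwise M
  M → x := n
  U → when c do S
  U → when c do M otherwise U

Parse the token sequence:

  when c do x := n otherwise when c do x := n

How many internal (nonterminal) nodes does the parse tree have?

6

[S [U when c do [M x := n] otherwise [U when c do [S [M x := n]]]]]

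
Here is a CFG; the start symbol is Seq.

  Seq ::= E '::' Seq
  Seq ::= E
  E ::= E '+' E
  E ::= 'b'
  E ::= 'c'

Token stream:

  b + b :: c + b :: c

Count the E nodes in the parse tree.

[Seq [E [E b] + [E b]] :: [Seq [E [E c] + [E b]] :: [Seq [E c]]]]

7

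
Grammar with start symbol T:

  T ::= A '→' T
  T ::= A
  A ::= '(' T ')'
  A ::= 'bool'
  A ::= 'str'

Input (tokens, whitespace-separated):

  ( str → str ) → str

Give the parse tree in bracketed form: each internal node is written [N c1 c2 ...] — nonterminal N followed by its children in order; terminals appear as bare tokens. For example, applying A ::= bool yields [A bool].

T
A → T
( T ) → T
( A → T ) → T
( str → T ) → T
( str → A ) → T
( str → str ) → T
( str → str ) → A
( str → str ) → str

[T [A ( [T [A str] → [T [A str]]] )] → [T [A str]]]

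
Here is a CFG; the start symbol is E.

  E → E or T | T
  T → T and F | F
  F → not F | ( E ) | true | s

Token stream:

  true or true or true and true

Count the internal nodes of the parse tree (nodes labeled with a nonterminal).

11

[E [E [E [T [F true]]] or [T [F true]]] or [T [T [F true]] and [F true]]]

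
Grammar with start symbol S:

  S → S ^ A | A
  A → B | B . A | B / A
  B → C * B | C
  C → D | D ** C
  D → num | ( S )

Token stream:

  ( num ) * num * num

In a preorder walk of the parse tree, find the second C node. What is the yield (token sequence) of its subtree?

num

[S [A [B [C [D ( [S [A [B [C [D num]]]]] )]] * [B [C [D num]] * [B [C [D num]]]]]]]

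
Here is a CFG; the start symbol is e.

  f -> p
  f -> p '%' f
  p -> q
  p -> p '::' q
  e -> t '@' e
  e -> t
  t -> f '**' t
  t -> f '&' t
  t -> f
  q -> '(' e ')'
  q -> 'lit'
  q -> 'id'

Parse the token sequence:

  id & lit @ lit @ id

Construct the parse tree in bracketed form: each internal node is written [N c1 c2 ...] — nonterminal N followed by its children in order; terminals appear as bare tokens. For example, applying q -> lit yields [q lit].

e
t @ e
f & t @ e
p & t @ e
q & t @ e
id & t @ e
id & f @ e
id & p @ e
id & q @ e
id & lit @ e
id & lit @ t @ e
id & lit @ f @ e
id & lit @ p @ e
id & lit @ q @ e
id & lit @ lit @ e
id & lit @ lit @ t
id & lit @ lit @ f
id & lit @ lit @ p
id & lit @ lit @ q
id & lit @ lit @ id

[e [t [f [p [q id]]] & [t [f [p [q lit]]]]] @ [e [t [f [p [q lit]]]] @ [e [t [f [p [q id]]]]]]]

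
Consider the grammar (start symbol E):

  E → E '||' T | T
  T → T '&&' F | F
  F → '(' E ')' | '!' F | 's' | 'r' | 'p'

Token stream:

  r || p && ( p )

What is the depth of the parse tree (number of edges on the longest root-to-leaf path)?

[E [E [T [F r]]] || [T [T [F p]] && [F ( [E [T [F p]]] )]]]

6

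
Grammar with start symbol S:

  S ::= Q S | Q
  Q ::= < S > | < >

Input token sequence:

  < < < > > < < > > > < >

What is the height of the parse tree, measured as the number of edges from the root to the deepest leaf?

7

[S [Q < [S [Q < [S [Q < >]] >] [S [Q < [S [Q < >]] >]]] >] [S [Q < >]]]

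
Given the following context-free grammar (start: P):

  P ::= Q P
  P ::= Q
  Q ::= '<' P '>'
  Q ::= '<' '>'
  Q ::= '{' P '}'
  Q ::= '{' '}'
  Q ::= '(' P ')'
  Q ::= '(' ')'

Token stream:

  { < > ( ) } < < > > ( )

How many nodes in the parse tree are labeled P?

[P [Q { [P [Q < >] [P [Q ( )]]] }] [P [Q < [P [Q < >]] >] [P [Q ( )]]]]

6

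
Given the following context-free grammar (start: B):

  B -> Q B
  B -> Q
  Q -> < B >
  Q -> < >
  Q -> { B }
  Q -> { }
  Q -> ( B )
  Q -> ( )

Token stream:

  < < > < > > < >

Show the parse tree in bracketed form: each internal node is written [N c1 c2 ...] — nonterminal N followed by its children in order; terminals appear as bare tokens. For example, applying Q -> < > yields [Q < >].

B
Q B
< B > B
< Q B > B
< < > B > B
< < > Q > B
< < > < > > B
< < > < > > Q
< < > < > > < >

[B [Q < [B [Q < >] [B [Q < >]]] >] [B [Q < >]]]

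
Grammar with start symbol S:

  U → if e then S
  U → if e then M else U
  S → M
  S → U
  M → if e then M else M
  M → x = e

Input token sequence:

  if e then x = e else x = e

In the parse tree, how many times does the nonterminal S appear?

[S [M if e then [M x = e] else [M x = e]]]

1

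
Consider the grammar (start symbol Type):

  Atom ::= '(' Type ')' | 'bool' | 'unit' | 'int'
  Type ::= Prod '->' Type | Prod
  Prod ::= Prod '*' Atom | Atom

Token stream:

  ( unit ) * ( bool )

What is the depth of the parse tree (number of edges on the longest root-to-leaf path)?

[Type [Prod [Prod [Atom ( [Type [Prod [Atom unit]]] )]] * [Atom ( [Type [Prod [Atom bool]]] )]]]

7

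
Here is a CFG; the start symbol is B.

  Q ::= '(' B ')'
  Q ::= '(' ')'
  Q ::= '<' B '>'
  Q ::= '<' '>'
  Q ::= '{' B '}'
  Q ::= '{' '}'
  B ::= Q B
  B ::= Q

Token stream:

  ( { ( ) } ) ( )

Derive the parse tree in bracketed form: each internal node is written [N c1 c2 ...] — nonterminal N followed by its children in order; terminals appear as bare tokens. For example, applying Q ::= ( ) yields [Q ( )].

[B [Q ( [B [Q { [B [Q ( )]] }]] )] [B [Q ( )]]]

B
Q B
( B ) B
( Q ) B
( { B } ) B
( { Q } ) B
( { ( ) } ) B
( { ( ) } ) Q
( { ( ) } ) ( )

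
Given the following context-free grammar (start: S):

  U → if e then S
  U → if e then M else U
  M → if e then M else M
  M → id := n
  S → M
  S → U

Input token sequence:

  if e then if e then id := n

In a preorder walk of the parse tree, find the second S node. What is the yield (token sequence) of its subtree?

[S [U if e then [S [U if e then [S [M id := n]]]]]]

if e then id := n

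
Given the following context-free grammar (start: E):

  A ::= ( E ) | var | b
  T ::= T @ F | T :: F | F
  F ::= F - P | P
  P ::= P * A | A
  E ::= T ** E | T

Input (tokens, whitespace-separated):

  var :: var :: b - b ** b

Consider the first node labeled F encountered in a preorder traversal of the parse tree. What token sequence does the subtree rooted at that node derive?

var

[E [T [T [T [F [P [A var]]]] :: [F [P [A var]]]] :: [F [F [P [A b]]] - [P [A b]]]] ** [E [T [F [P [A b]]]]]]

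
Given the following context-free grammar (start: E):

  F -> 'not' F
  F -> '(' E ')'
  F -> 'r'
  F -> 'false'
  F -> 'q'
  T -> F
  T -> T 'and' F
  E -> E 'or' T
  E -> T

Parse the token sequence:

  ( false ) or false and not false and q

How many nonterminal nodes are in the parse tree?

[E [E [T [F ( [E [T [F false]]] )]]] or [T [T [T [F false]] and [F not [F false]]] and [F q]]]

14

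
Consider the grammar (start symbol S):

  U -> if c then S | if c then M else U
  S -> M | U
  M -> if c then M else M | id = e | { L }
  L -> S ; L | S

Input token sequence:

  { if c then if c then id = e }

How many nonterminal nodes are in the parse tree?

[S [M { [L [S [U if c then [S [U if c then [S [M id = e]]]]]]] }]]

9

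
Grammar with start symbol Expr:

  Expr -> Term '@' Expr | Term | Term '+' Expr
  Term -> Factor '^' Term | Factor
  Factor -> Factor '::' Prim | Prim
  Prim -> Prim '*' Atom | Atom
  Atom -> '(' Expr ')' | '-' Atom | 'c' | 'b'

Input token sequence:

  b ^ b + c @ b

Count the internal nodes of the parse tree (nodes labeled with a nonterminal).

[Expr [Term [Factor [Prim [Atom b]]] ^ [Term [Factor [Prim [Atom b]]]]] + [Expr [Term [Factor [Prim [Atom c]]]] @ [Expr [Term [Factor [Prim [Atom b]]]]]]]

19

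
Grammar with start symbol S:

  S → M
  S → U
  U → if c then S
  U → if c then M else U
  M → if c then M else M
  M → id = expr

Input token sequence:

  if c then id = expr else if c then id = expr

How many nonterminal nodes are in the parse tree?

[S [U if c then [M id = expr] else [U if c then [S [M id = expr]]]]]

6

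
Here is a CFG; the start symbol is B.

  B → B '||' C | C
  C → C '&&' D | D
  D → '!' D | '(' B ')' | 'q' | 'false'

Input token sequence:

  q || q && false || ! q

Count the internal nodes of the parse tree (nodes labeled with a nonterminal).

12

[B [B [B [C [D q]]] || [C [C [D q]] && [D false]]] || [C [D ! [D q]]]]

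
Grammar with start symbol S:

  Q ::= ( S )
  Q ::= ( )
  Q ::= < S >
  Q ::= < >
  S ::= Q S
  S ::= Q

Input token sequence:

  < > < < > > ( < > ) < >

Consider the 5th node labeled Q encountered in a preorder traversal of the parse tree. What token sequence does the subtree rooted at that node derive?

< >

[S [Q < >] [S [Q < [S [Q < >]] >] [S [Q ( [S [Q < >]] )] [S [Q < >]]]]]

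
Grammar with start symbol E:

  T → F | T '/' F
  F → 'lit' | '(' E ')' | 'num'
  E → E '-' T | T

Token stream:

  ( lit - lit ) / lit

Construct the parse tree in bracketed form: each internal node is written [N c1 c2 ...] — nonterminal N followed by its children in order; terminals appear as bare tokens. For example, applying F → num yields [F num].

E
T
T / F
F / F
( E ) / F
( E - T ) / F
( T - T ) / F
( F - T ) / F
( lit - T ) / F
( lit - F ) / F
( lit - lit ) / F
( lit - lit ) / lit

[E [T [T [F ( [E [E [T [F lit]]] - [T [F lit]]] )]] / [F lit]]]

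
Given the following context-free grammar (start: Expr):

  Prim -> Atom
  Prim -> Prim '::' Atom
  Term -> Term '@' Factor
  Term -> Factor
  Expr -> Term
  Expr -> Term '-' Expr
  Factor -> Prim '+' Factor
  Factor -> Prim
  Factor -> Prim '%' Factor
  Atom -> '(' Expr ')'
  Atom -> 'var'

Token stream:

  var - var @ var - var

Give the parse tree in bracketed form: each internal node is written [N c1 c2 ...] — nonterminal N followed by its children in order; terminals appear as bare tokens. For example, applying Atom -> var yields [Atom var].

[Expr [Term [Factor [Prim [Atom var]]]] - [Expr [Term [Term [Factor [Prim [Atom var]]]] @ [Factor [Prim [Atom var]]]] - [Expr [Term [Factor [Prim [Atom var]]]]]]]

Expr
Term - Expr
Factor - Expr
Prim - Expr
Atom - Expr
var - Expr
var - Term - Expr
var - Term @ Factor - Expr
var - Factor @ Factor - Expr
var - Prim @ Factor - Expr
var - Atom @ Factor - Expr
var - var @ Factor - Expr
var - var @ Prim - Expr
var - var @ Atom - Expr
var - var @ var - Expr
var - var @ var - Term
var - var @ var - Factor
var - var @ var - Prim
var - var @ var - Atom
var - var @ var - var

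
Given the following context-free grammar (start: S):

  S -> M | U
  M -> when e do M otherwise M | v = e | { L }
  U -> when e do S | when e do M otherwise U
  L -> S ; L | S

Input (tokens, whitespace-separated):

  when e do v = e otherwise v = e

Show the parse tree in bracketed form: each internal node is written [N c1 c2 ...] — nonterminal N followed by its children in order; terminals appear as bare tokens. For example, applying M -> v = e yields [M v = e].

S
M
when e do M otherwise M
when e do v = e otherwise M
when e do v = e otherwise v = e

[S [M when e do [M v = e] otherwise [M v = e]]]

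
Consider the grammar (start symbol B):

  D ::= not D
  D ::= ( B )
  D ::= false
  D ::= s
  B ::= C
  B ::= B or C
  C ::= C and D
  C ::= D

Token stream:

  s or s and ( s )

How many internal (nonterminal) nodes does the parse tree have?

[B [B [C [D s]]] or [C [C [D s]] and [D ( [B [C [D s]]] )]]]

11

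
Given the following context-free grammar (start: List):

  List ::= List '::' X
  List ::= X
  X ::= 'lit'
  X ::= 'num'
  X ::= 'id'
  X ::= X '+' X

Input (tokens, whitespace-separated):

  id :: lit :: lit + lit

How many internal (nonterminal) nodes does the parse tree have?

[List [List [List [X id]] :: [X lit]] :: [X [X lit] + [X lit]]]

8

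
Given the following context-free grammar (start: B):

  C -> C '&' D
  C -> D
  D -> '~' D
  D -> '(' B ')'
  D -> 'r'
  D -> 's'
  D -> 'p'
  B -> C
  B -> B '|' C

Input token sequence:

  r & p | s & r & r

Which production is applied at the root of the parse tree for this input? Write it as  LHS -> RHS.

[B [B [C [C [D r]] & [D p]]] | [C [C [C [D s]] & [D r]] & [D r]]]

B -> B '|' C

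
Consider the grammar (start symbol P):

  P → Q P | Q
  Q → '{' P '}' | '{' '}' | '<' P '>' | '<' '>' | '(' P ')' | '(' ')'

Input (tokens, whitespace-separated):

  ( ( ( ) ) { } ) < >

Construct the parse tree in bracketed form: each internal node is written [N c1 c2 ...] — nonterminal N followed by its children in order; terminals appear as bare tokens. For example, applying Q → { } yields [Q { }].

[P [Q ( [P [Q ( [P [Q ( )]] )] [P [Q { }]]] )] [P [Q < >]]]

P
Q P
( P ) P
( Q P ) P
( ( P ) P ) P
( ( Q ) P ) P
( ( ( ) ) P ) P
( ( ( ) ) Q ) P
( ( ( ) ) { } ) P
( ( ( ) ) { } ) Q
( ( ( ) ) { } ) < >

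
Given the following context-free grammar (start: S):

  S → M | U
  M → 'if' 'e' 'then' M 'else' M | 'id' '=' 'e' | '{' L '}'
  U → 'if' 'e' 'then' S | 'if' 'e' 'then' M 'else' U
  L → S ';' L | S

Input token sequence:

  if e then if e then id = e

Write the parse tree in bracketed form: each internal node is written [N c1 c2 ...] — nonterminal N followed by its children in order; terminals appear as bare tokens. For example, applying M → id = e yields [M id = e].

S
U
if e then S
if e then U
if e then if e then S
if e then if e then M
if e then if e then id = e

[S [U if e then [S [U if e then [S [M id = e]]]]]]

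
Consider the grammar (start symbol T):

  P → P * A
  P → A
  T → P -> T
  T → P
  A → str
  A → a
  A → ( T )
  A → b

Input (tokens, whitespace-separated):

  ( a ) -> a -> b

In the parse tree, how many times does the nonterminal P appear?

[T [P [A ( [T [P [A a]]] )]] -> [T [P [A a]] -> [T [P [A b]]]]]

4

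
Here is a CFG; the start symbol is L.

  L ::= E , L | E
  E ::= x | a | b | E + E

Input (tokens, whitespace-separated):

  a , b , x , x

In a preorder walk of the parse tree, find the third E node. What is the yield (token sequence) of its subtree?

x

[L [E a] , [L [E b] , [L [E x] , [L [E x]]]]]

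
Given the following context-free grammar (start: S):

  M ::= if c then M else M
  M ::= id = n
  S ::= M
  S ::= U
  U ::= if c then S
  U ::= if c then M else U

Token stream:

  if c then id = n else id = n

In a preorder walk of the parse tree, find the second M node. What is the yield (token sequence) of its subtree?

[S [M if c then [M id = n] else [M id = n]]]

id = n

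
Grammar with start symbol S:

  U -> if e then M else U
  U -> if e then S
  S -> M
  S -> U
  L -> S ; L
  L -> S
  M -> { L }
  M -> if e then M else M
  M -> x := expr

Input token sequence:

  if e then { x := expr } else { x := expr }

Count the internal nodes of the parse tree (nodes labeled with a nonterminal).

10

[S [M if e then [M { [L [S [M x := expr]]] }] else [M { [L [S [M x := expr]]] }]]]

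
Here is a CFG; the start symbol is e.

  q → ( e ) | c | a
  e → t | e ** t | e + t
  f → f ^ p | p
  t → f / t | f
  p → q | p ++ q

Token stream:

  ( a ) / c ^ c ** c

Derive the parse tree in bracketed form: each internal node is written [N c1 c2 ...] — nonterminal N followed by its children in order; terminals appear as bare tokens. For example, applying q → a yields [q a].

e
e ** t
t ** t
f / t ** t
p / t ** t
q / t ** t
( e ) / t ** t
( t ) / t ** t
( f ) / t ** t
( p ) / t ** t
( q ) / t ** t
( a ) / t ** t
( a ) / f ** t
( a ) / f ^ p ** t
( a ) / p ^ p ** t
( a ) / q ^ p ** t
( a ) / c ^ p ** t
( a ) / c ^ q ** t
( a ) / c ^ c ** t
( a ) / c ^ c ** f
( a ) / c ^ c ** p
( a ) / c ^ c ** q
( a ) / c ^ c ** c

[e [e [t [f [p [q ( [e [t [f [p [q a]]]]] )]]] / [t [f [f [p [q c]]] ^ [p [q c]]]]]] ** [t [f [p [q c]]]]]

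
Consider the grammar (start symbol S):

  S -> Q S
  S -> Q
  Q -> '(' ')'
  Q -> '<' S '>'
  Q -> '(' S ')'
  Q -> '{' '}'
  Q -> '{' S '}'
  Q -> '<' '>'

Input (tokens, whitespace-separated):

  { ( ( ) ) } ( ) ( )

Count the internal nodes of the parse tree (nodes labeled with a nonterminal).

10

[S [Q { [S [Q ( [S [Q ( )]] )]] }] [S [Q ( )] [S [Q ( )]]]]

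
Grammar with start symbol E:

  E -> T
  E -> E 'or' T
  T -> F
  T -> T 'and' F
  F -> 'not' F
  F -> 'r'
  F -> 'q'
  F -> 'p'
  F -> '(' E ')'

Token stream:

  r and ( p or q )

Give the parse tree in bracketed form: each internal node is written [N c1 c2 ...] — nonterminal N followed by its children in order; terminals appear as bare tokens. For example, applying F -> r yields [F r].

[E [T [T [F r]] and [F ( [E [E [T [F p]]] or [T [F q]]] )]]]

E
T
T and F
F and F
r and F
r and ( E )
r and ( E or T )
r and ( T or T )
r and ( F or T )
r and ( p or T )
r and ( p or F )
r and ( p or q )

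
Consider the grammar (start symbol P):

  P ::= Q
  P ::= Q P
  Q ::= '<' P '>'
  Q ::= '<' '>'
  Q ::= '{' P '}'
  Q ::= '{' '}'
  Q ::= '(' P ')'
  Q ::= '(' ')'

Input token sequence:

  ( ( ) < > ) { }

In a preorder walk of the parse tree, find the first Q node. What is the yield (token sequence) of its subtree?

[P [Q ( [P [Q ( )] [P [Q < >]]] )] [P [Q { }]]]

( ( ) < > )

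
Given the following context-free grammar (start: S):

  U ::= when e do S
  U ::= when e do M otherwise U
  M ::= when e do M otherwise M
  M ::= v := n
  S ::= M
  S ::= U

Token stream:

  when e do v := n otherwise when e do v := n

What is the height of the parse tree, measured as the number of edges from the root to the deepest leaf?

5

[S [U when e do [M v := n] otherwise [U when e do [S [M v := n]]]]]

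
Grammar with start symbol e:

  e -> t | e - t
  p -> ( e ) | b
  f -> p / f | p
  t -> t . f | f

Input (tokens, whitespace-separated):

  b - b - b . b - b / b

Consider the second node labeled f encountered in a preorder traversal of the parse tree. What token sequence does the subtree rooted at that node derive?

b

[e [e [e [e [t [f [p b]]]] - [t [f [p b]]]] - [t [t [f [p b]]] . [f [p b]]]] - [t [f [p b] / [f [p b]]]]]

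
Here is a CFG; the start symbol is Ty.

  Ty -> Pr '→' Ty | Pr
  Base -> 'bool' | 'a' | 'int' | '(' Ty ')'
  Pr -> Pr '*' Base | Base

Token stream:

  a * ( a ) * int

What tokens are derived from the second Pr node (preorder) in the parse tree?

[Ty [Pr [Pr [Pr [Base a]] * [Base ( [Ty [Pr [Base a]]] )]] * [Base int]]]

a * ( a )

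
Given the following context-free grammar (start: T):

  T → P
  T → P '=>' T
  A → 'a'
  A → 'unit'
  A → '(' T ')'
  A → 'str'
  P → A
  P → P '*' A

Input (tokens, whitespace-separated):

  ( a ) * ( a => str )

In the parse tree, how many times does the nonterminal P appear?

[T [P [P [A ( [T [P [A a]]] )]] * [A ( [T [P [A a]] => [T [P [A str]]]] )]]]

5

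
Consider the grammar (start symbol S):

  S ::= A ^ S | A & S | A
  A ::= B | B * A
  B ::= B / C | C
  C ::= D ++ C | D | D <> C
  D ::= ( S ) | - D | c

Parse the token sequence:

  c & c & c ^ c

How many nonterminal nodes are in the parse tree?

[S [A [B [C [D c]]]] & [S [A [B [C [D c]]]] & [S [A [B [C [D c]]]] ^ [S [A [B [C [D c]]]]]]]]

20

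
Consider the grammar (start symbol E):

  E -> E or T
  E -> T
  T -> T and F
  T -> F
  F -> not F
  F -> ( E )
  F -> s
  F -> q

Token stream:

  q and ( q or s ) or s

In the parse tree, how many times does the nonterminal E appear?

4

[E [E [T [T [F q]] and [F ( [E [E [T [F q]]] or [T [F s]]] )]]] or [T [F s]]]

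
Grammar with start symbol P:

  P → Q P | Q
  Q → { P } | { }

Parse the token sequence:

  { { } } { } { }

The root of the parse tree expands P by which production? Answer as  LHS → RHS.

[P [Q { [P [Q { }]] }] [P [Q { }] [P [Q { }]]]]

P → Q P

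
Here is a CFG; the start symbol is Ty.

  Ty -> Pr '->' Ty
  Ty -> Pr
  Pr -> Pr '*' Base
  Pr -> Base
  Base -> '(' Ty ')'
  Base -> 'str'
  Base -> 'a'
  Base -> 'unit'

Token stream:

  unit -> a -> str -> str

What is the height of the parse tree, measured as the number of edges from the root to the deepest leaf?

6

[Ty [Pr [Base unit]] -> [Ty [Pr [Base a]] -> [Ty [Pr [Base str]] -> [Ty [Pr [Base str]]]]]]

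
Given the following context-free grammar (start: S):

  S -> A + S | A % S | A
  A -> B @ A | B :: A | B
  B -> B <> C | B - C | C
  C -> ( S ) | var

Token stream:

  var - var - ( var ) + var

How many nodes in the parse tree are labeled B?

5

[S [A [B [B [B [C var]] - [C var]] - [C ( [S [A [B [C var]]]] )]]] + [S [A [B [C var]]]]]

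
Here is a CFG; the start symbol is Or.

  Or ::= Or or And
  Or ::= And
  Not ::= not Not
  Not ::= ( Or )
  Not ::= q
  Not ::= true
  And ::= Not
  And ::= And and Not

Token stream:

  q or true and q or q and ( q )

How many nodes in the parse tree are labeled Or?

[Or [Or [Or [And [Not q]]] or [And [And [Not true]] and [Not q]]] or [And [And [Not q]] and [Not ( [Or [And [Not q]]] )]]]

4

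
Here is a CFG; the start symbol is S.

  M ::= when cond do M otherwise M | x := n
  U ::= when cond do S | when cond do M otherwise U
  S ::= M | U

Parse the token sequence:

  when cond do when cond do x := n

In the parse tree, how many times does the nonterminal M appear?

[S [U when cond do [S [U when cond do [S [M x := n]]]]]]

1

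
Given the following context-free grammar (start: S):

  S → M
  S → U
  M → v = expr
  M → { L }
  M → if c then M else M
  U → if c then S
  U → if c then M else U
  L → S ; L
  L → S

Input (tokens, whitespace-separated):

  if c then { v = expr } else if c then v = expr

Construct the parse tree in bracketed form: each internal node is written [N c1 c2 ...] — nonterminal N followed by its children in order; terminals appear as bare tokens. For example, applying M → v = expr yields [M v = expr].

[S [U if c then [M { [L [S [M v = expr]]] }] else [U if c then [S [M v = expr]]]]]

S
U
if c then M else U
if c then { L } else U
if c then { S } else U
if c then { M } else U
if c then { v = expr } else U
if c then { v = expr } else if c then S
if c then { v = expr } else if c then M
if c then { v = expr } else if c then v = expr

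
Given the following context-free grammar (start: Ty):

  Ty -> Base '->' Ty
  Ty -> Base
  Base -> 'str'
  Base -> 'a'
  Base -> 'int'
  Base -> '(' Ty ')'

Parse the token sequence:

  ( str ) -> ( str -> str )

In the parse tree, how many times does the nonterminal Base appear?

5

[Ty [Base ( [Ty [Base str]] )] -> [Ty [Base ( [Ty [Base str] -> [Ty [Base str]]] )]]]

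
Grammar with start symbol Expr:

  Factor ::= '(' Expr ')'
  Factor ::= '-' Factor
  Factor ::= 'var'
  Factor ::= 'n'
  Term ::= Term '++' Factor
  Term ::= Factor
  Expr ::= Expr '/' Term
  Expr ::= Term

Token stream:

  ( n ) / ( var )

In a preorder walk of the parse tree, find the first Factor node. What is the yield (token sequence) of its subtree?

( n )

[Expr [Expr [Term [Factor ( [Expr [Term [Factor n]]] )]]] / [Term [Factor ( [Expr [Term [Factor var]]] )]]]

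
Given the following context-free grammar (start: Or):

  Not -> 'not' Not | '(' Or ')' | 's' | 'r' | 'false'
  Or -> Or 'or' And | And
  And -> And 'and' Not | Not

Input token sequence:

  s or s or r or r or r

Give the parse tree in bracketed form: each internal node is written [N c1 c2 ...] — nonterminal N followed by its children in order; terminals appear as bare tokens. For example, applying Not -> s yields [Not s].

Or
Or or And
Or or And or And
Or or And or And or And
Or or And or And or And or And
And or And or And or And or And
Not or And or And or And or And
s or And or And or And or And
s or Not or And or And or And
s or s or And or And or And
s or s or Not or And or And
s or s or r or And or And
s or s or r or Not or And
s or s or r or r or And
s or s or r or r or Not
s or s or r or r or r

[Or [Or [Or [Or [Or [And [Not s]]] or [And [Not s]]] or [And [Not r]]] or [And [Not r]]] or [And [Not r]]]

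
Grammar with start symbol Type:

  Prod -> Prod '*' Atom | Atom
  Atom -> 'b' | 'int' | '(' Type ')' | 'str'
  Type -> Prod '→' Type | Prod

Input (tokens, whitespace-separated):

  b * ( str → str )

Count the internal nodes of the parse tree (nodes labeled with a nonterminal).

[Type [Prod [Prod [Atom b]] * [Atom ( [Type [Prod [Atom str]] → [Type [Prod [Atom str]]]] )]]]

11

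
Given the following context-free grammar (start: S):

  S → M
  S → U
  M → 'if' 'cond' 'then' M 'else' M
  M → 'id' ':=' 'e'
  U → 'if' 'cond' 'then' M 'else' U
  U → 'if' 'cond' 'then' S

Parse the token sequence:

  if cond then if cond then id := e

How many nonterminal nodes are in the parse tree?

[S [U if cond then [S [U if cond then [S [M id := e]]]]]]

6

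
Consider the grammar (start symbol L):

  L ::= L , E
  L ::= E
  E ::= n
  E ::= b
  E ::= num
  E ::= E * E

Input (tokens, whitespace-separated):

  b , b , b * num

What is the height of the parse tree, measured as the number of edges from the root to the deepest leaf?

[L [L [L [E b]] , [E b]] , [E [E b] * [E num]]]

4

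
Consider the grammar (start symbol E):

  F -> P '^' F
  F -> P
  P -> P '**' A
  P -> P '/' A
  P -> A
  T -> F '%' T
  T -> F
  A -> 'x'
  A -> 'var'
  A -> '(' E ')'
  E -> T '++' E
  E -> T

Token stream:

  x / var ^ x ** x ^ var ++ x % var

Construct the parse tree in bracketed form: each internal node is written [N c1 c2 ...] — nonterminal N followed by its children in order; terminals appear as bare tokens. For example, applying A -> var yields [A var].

[E [T [F [P [P [A x]] / [A var]] ^ [F [P [P [A x]] ** [A x]] ^ [F [P [A var]]]]]] ++ [E [T [F [P [A x]]] % [T [F [P [A var]]]]]]]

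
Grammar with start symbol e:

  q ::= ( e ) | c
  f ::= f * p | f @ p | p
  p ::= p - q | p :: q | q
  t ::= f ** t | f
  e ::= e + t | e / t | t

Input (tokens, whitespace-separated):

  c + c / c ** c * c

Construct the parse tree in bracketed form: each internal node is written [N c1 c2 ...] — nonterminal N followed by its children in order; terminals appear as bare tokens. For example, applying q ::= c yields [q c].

[e [e [e [t [f [p [q c]]]]] + [t [f [p [q c]]]]] / [t [f [p [q c]]] ** [t [f [f [p [q c]]] * [p [q c]]]]]]

e
e / t
e + t / t
t + t / t
f + t / t
p + t / t
q + t / t
c + t / t
c + f / t
c + p / t
c + q / t
c + c / t
c + c / f ** t
c + c / p ** t
c + c / q ** t
c + c / c ** t
c + c / c ** f
c + c / c ** f * p
c + c / c ** p * p
c + c / c ** q * p
c + c / c ** c * p
c + c / c ** c * q
c + c / c ** c * c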